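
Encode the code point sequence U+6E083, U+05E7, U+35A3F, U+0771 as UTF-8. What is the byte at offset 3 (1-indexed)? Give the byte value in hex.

1-indexed offset 3 is 0-indexed offset 2.
U+6E083 → 4-byte form F1 AE 82 83 at offsets 0–3.
Offset 2 falls in char 1's range; it's byte 3 of F1 AE 82 83 = 0x82.

0x82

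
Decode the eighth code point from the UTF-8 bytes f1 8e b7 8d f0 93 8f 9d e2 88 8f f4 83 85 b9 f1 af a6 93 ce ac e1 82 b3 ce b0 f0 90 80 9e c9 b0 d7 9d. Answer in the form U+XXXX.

U+03B0

Offset 0: leading byte 0xF1 = 11110001 → 4-byte char #1 = F1 8E B7 8D.
Offset 4: leading byte 0xF0 = 11110000 → 4-byte char #2 = F0 93 8F 9D.
Offset 8: leading byte 0xE2 = 11100010 → 3-byte char #3 = E2 88 8F.
Offset 11: leading byte 0xF4 = 11110100 → 4-byte char #4 = F4 83 85 B9.
Offset 15: leading byte 0xF1 = 11110001 → 4-byte char #5 = F1 AF A6 93.
Offset 19: leading byte 0xCE = 11001110 → 2-byte char #6 = CE AC.
Offset 21: leading byte 0xE1 = 11100001 → 3-byte char #7 = E1 82 B3.
Offset 24: leading byte 0xCE = 11001110 → 2-byte char #8 = CE B0.
Leading byte 0xCE = 11001110 matches 110xxxxx → 2-byte sequence.
Byte 1: 0xCE = 11001110, payload 01110 (5 bits).
Byte 2: 0xB0 = 10110000 (10xxxxxx ✓), payload 110000.
Concatenate: 01110110000 = 0x3B0 (11 bits → U+03B0).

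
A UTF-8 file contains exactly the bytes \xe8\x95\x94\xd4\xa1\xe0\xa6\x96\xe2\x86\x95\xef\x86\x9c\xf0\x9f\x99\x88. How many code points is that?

6

Byte at offset 0: 0xE8 = 11101000 → 3-byte char (#1). Advance 3.
Byte at offset 3: 0xD4 = 11010100 → 2-byte char (#2). Advance 2.
Byte at offset 5: 0xE0 = 11100000 → 3-byte char (#3). Advance 3.
Byte at offset 8: 0xE2 = 11100010 → 3-byte char (#4). Advance 3.
Byte at offset 11: 0xEF = 11101111 → 3-byte char (#5). Advance 3.
Byte at offset 14: 0xF0 = 11110000 → 4-byte char (#6). Advance 4.
Reached end at offset 18 after 6 code points.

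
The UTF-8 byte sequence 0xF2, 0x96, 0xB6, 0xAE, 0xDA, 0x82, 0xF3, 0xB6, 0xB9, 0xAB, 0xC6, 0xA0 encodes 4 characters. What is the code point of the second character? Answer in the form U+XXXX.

U+0682

Offset 0: leading byte 0xF2 = 11110010 → 4-byte char #1 = F2 96 B6 AE.
Offset 4: leading byte 0xDA = 11011010 → 2-byte char #2 = DA 82.
Leading byte 0xDA = 11011010 matches 110xxxxx → 2-byte sequence.
Byte 1: 0xDA = 11011010, payload 11010 (5 bits).
Byte 2: 0x82 = 10000010 (10xxxxxx ✓), payload 000010.
Concatenate: 11010000010 = 0x682 (11 bits → U+0682).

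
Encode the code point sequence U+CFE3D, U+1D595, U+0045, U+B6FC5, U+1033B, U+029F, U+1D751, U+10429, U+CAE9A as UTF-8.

F3 8F B8 BD F0 9D 96 95 45 F2 B6 BF 85 F0 90 8C BB CA 9F F0 9D 9D 91 F0 90 90 A9 F3 8A BA 9A

U+CFE3D: 4-byte form → F3 8F B8 BD.
U+1D595: 4-byte form → F0 9D 96 95.
U+0045: 1-byte form → 45.
U+B6FC5: 4-byte form → F2 B6 BF 85.
U+1033B: 4-byte form → F0 90 8C BB.
U+029F: 2-byte form → CA 9F.
U+1D751: 4-byte form → F0 9D 9D 91.
U+10429: 4-byte form → F0 90 90 A9.
U+CAE9A: 4-byte form → F3 8A BA 9A.
Concatenated (31 bytes): F3 8F B8 BD F0 9D 96 95 45 F2 B6 BF 85 F0 90 8C BB CA 9F F0 9D 9D 91 F0 90 90 A9 F3 8A BA 9A.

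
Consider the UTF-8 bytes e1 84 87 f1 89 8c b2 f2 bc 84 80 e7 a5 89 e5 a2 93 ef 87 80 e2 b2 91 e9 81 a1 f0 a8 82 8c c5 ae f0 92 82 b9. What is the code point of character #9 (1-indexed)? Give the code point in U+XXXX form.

U+2808C

Offset 0: leading byte 0xE1 = 11100001 → 3-byte char #1 = E1 84 87.
Offset 3: leading byte 0xF1 = 11110001 → 4-byte char #2 = F1 89 8C B2.
Offset 7: leading byte 0xF2 = 11110010 → 4-byte char #3 = F2 BC 84 80.
Offset 11: leading byte 0xE7 = 11100111 → 3-byte char #4 = E7 A5 89.
Offset 14: leading byte 0xE5 = 11100101 → 3-byte char #5 = E5 A2 93.
Offset 17: leading byte 0xEF = 11101111 → 3-byte char #6 = EF 87 80.
Offset 20: leading byte 0xE2 = 11100010 → 3-byte char #7 = E2 B2 91.
Offset 23: leading byte 0xE9 = 11101001 → 3-byte char #8 = E9 81 A1.
Offset 26: leading byte 0xF0 = 11110000 → 4-byte char #9 = F0 A8 82 8C.
Leading byte 0xF0 = 11110000 matches 11110xxx → 4-byte sequence.
Byte 1: 0xF0 = 11110000, payload 000 (3 bits).
Byte 2: 0xA8 = 10101000 (10xxxxxx ✓), payload 101000.
Byte 3: 0x82 = 10000010 (10xxxxxx ✓), payload 000010.
Byte 4: 0x8C = 10001100 (10xxxxxx ✓), payload 001100.
Concatenate: 000101000000010001100 = 0x2808C (21 bits → U+2808C).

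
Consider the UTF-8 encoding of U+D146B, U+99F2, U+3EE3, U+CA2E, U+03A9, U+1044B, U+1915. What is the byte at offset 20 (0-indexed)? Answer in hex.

0xA4

U+D146B → 4-byte form F3 91 91 AB at offsets 0–3.
U+99F2 → 3-byte form E9 A7 B2 at offsets 4–6.
U+3EE3 → 3-byte form E3 BB A3 at offsets 7–9.
U+CA2E → 3-byte form EC A8 AE at offsets 10–12.
U+03A9 → 2-byte form CE A9 at offsets 13–14.
U+1044B → 4-byte form F0 90 91 8B at offsets 15–18.
U+1915 → 3-byte form E1 A4 95 at offsets 19–21.
Offset 20 falls in char 7's range; it's byte 2 of E1 A4 95 = 0xA4.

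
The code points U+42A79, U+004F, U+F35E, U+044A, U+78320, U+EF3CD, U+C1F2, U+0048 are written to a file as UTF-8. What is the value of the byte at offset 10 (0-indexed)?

0xF1

U+42A79 → 4-byte form F1 82 A9 B9 at offsets 0–3.
U+004F → 1-byte form 4F at offsets 4–4.
U+F35E → 3-byte form EF 8D 9E at offsets 5–7.
U+044A → 2-byte form D1 8A at offsets 8–9.
U+78320 → 4-byte form F1 B8 8C A0 at offsets 10–13.
Offset 10 falls in char 5's range; it's byte 1 of F1 B8 8C A0 = 0xF1.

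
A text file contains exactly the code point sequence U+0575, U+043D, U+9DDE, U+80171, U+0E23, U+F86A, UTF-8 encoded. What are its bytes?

D5 B5 D0 BD E9 B7 9E F2 80 85 B1 E0 B8 A3 EF A1 AA

U+0575: 2-byte form → D5 B5.
U+043D: 2-byte form → D0 BD.
U+9DDE: 3-byte form → E9 B7 9E.
U+80171: 4-byte form → F2 80 85 B1.
U+0E23: 3-byte form → E0 B8 A3.
U+F86A: 3-byte form → EF A1 AA.
Concatenated (17 bytes): D5 B5 D0 BD E9 B7 9E F2 80 85 B1 E0 B8 A3 EF A1 AA.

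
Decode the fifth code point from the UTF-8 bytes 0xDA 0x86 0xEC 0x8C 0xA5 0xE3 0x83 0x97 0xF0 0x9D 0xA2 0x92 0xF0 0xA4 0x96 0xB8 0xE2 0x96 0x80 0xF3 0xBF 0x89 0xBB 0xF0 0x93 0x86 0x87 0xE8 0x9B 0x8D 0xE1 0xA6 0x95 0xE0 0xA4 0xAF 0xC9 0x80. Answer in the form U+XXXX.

U+245B8

Offset 0: leading byte 0xDA = 11011010 → 2-byte char #1 = DA 86.
Offset 2: leading byte 0xEC = 11101100 → 3-byte char #2 = EC 8C A5.
Offset 5: leading byte 0xE3 = 11100011 → 3-byte char #3 = E3 83 97.
Offset 8: leading byte 0xF0 = 11110000 → 4-byte char #4 = F0 9D A2 92.
Offset 12: leading byte 0xF0 = 11110000 → 4-byte char #5 = F0 A4 96 B8.
Leading byte 0xF0 = 11110000 matches 11110xxx → 4-byte sequence.
Byte 1: 0xF0 = 11110000, payload 000 (3 bits).
Byte 2: 0xA4 = 10100100 (10xxxxxx ✓), payload 100100.
Byte 3: 0x96 = 10010110 (10xxxxxx ✓), payload 010110.
Byte 4: 0xB8 = 10111000 (10xxxxxx ✓), payload 111000.
Concatenate: 000100100010110111000 = 0x245B8 (21 bits → U+245B8).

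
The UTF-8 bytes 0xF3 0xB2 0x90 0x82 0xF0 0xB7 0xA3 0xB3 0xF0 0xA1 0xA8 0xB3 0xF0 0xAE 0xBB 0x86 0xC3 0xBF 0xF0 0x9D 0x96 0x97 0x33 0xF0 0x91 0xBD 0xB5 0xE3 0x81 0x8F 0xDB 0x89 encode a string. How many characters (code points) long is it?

10

Byte at offset 0: 0xF3 = 11110011 → 4-byte char (#1). Advance 4.
Byte at offset 4: 0xF0 = 11110000 → 4-byte char (#2). Advance 4.
Byte at offset 8: 0xF0 = 11110000 → 4-byte char (#3). Advance 4.
Byte at offset 12: 0xF0 = 11110000 → 4-byte char (#4). Advance 4.
Byte at offset 16: 0xC3 = 11000011 → 2-byte char (#5). Advance 2.
Byte at offset 18: 0xF0 = 11110000 → 4-byte char (#6). Advance 4.
Byte at offset 22: 0x33 = 00110011 → 1-byte char (#7). Advance 1.
Byte at offset 23: 0xF0 = 11110000 → 4-byte char (#8). Advance 4.
Byte at offset 27: 0xE3 = 11100011 → 3-byte char (#9). Advance 3.
Byte at offset 30: 0xDB = 11011011 → 2-byte char (#10). Advance 2.
Reached end at offset 32 after 10 code points.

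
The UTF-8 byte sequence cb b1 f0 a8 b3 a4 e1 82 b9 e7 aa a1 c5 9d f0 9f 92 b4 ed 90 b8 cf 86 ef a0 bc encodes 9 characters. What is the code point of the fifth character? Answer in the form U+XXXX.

U+015D

Offset 0: leading byte 0xCB = 11001011 → 2-byte char #1 = CB B1.
Offset 2: leading byte 0xF0 = 11110000 → 4-byte char #2 = F0 A8 B3 A4.
Offset 6: leading byte 0xE1 = 11100001 → 3-byte char #3 = E1 82 B9.
Offset 9: leading byte 0xE7 = 11100111 → 3-byte char #4 = E7 AA A1.
Offset 12: leading byte 0xC5 = 11000101 → 2-byte char #5 = C5 9D.
Leading byte 0xC5 = 11000101 matches 110xxxxx → 2-byte sequence.
Byte 1: 0xC5 = 11000101, payload 00101 (5 bits).
Byte 2: 0x9D = 10011101 (10xxxxxx ✓), payload 011101.
Concatenate: 00101011101 = 0x15D (11 bits → U+015D).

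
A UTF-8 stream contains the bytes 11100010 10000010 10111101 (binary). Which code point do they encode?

Leading byte 0xE2 = 11100010 matches 1110xxxx → 3-byte sequence.
Byte 1: 0xE2 = 11100010, payload 0010 (4 bits).
Byte 2: 0x82 = 10000010 (10xxxxxx ✓), payload 000010.
Byte 3: 0xBD = 10111101 (10xxxxxx ✓), payload 111101.
Concatenate: 0010000010111101 = 0x20BD (16 bits → U+20BD).

U+20BD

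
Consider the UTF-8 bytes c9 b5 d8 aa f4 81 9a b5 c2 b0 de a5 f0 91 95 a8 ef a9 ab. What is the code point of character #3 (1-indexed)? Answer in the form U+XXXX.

Offset 0: leading byte 0xC9 = 11001001 → 2-byte char #1 = C9 B5.
Offset 2: leading byte 0xD8 = 11011000 → 2-byte char #2 = D8 AA.
Offset 4: leading byte 0xF4 = 11110100 → 4-byte char #3 = F4 81 9A B5.
Leading byte 0xF4 = 11110100 matches 11110xxx → 4-byte sequence.
Byte 1: 0xF4 = 11110100, payload 100 (3 bits).
Byte 2: 0x81 = 10000001 (10xxxxxx ✓), payload 000001.
Byte 3: 0x9A = 10011010 (10xxxxxx ✓), payload 011010.
Byte 4: 0xB5 = 10110101 (10xxxxxx ✓), payload 110101.
Concatenate: 100000001011010110101 = 0x1016B5 (21 bits → U+1016B5).

U+1016B5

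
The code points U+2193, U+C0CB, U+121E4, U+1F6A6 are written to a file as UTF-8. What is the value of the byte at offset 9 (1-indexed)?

0x87

1-indexed offset 9 is 0-indexed offset 8.
U+2193 → 3-byte form E2 86 93 at offsets 0–2.
U+C0CB → 3-byte form EC 83 8B at offsets 3–5.
U+121E4 → 4-byte form F0 92 87 A4 at offsets 6–9.
Offset 8 falls in char 3's range; it's byte 3 of F0 92 87 A4 = 0x87.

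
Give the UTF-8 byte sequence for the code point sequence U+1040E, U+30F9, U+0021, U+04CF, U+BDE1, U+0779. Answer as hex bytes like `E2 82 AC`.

U+1040E: 4-byte form → F0 90 90 8E.
U+30F9: 3-byte form → E3 83 B9.
U+0021: 1-byte form → 21.
U+04CF: 2-byte form → D3 8F.
U+BDE1: 3-byte form → EB B7 A1.
U+0779: 2-byte form → DD B9.
Concatenated (15 bytes): F0 90 90 8E E3 83 B9 21 D3 8F EB B7 A1 DD B9.

F0 90 90 8E E3 83 B9 21 D3 8F EB B7 A1 DD B9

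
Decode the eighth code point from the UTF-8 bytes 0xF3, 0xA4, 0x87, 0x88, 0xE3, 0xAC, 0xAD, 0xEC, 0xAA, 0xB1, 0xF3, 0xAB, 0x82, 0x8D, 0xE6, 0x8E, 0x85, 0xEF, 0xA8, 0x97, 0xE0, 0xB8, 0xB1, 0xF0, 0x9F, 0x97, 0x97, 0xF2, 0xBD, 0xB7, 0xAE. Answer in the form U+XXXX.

Offset 0: leading byte 0xF3 = 11110011 → 4-byte char #1 = F3 A4 87 88.
Offset 4: leading byte 0xE3 = 11100011 → 3-byte char #2 = E3 AC AD.
Offset 7: leading byte 0xEC = 11101100 → 3-byte char #3 = EC AA B1.
Offset 10: leading byte 0xF3 = 11110011 → 4-byte char #4 = F3 AB 82 8D.
Offset 14: leading byte 0xE6 = 11100110 → 3-byte char #5 = E6 8E 85.
Offset 17: leading byte 0xEF = 11101111 → 3-byte char #6 = EF A8 97.
Offset 20: leading byte 0xE0 = 11100000 → 3-byte char #7 = E0 B8 B1.
Offset 23: leading byte 0xF0 = 11110000 → 4-byte char #8 = F0 9F 97 97.
Leading byte 0xF0 = 11110000 matches 11110xxx → 4-byte sequence.
Byte 1: 0xF0 = 11110000, payload 000 (3 bits).
Byte 2: 0x9F = 10011111 (10xxxxxx ✓), payload 011111.
Byte 3: 0x97 = 10010111 (10xxxxxx ✓), payload 010111.
Byte 4: 0x97 = 10010111 (10xxxxxx ✓), payload 010111.
Concatenate: 000011111010111010111 = 0x1F5D7 (21 bits → U+1F5D7).

U+1F5D7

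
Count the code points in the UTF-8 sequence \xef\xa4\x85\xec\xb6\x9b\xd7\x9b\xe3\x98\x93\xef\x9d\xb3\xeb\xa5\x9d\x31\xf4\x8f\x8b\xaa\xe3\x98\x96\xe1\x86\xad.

Byte at offset 0: 0xEF = 11101111 → 3-byte char (#1). Advance 3.
Byte at offset 3: 0xEC = 11101100 → 3-byte char (#2). Advance 3.
Byte at offset 6: 0xD7 = 11010111 → 2-byte char (#3). Advance 2.
Byte at offset 8: 0xE3 = 11100011 → 3-byte char (#4). Advance 3.
Byte at offset 11: 0xEF = 11101111 → 3-byte char (#5). Advance 3.
Byte at offset 14: 0xEB = 11101011 → 3-byte char (#6). Advance 3.
Byte at offset 17: 0x31 = 00110001 → 1-byte char (#7). Advance 1.
Byte at offset 18: 0xF4 = 11110100 → 4-byte char (#8). Advance 4.
Byte at offset 22: 0xE3 = 11100011 → 3-byte char (#9). Advance 3.
Byte at offset 25: 0xE1 = 11100001 → 3-byte char (#10). Advance 3.
Reached end at offset 28 after 10 code points.

10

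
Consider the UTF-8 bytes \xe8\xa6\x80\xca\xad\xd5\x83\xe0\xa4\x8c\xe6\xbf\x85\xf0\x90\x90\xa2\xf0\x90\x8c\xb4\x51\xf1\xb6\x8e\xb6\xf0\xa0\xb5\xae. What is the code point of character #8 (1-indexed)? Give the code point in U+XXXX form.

U+0051

Offset 0: leading byte 0xE8 = 11101000 → 3-byte char #1 = E8 A6 80.
Offset 3: leading byte 0xCA = 11001010 → 2-byte char #2 = CA AD.
Offset 5: leading byte 0xD5 = 11010101 → 2-byte char #3 = D5 83.
Offset 7: leading byte 0xE0 = 11100000 → 3-byte char #4 = E0 A4 8C.
Offset 10: leading byte 0xE6 = 11100110 → 3-byte char #5 = E6 BF 85.
Offset 13: leading byte 0xF0 = 11110000 → 4-byte char #6 = F0 90 90 A2.
Offset 17: leading byte 0xF0 = 11110000 → 4-byte char #7 = F0 90 8C B4.
Offset 21: leading byte 0x51 = 01010001 → 1-byte char #8 = 51.
Leading byte 0x51 = 01010001 matches 0xxxxxxx → 1-byte sequence.
Byte 1: 0x51 = 01010001, payload 1010001 (7 bits).
Concatenate: 1010001 = 0x51 (7 bits → U+0051).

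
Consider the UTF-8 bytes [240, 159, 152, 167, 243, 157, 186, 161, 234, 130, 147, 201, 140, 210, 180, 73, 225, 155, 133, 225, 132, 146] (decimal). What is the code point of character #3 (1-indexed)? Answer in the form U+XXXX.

U+A093

Offset 0: leading byte 0xF0 = 11110000 → 4-byte char #1 = F0 9F 98 A7.
Offset 4: leading byte 0xF3 = 11110011 → 4-byte char #2 = F3 9D BA A1.
Offset 8: leading byte 0xEA = 11101010 → 3-byte char #3 = EA 82 93.
Leading byte 0xEA = 11101010 matches 1110xxxx → 3-byte sequence.
Byte 1: 0xEA = 11101010, payload 1010 (4 bits).
Byte 2: 0x82 = 10000010 (10xxxxxx ✓), payload 000010.
Byte 3: 0x93 = 10010011 (10xxxxxx ✓), payload 010011.
Concatenate: 1010000010010011 = 0xA093 (16 bits → U+A093).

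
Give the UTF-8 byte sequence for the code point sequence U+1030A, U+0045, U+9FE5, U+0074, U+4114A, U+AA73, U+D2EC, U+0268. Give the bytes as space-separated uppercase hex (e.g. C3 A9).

F0 90 8C 8A 45 E9 BF A5 74 F1 81 85 8A EA A9 B3 ED 8B AC C9 A8

U+1030A: 4-byte form → F0 90 8C 8A.
U+0045: 1-byte form → 45.
U+9FE5: 3-byte form → E9 BF A5.
U+0074: 1-byte form → 74.
U+4114A: 4-byte form → F1 81 85 8A.
U+AA73: 3-byte form → EA A9 B3.
U+D2EC: 3-byte form → ED 8B AC.
U+0268: 2-byte form → C9 A8.
Concatenated (21 bytes): F0 90 8C 8A 45 E9 BF A5 74 F1 81 85 8A EA A9 B3 ED 8B AC C9 A8.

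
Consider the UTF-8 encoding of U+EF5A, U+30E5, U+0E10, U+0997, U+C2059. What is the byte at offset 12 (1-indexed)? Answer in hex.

0x97

1-indexed offset 12 is 0-indexed offset 11.
U+EF5A → 3-byte form EE BD 9A at offsets 0–2.
U+30E5 → 3-byte form E3 83 A5 at offsets 3–5.
U+0E10 → 3-byte form E0 B8 90 at offsets 6–8.
U+0997 → 3-byte form E0 A6 97 at offsets 9–11.
Offset 11 falls in char 4's range; it's byte 3 of E0 A6 97 = 0x97.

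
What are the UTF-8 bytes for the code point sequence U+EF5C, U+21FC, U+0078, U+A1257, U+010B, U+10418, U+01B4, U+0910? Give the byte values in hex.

U+EF5C: 3-byte form → EE BD 9C.
U+21FC: 3-byte form → E2 87 BC.
U+0078: 1-byte form → 78.
U+A1257: 4-byte form → F2 A1 89 97.
U+010B: 2-byte form → C4 8B.
U+10418: 4-byte form → F0 90 90 98.
U+01B4: 2-byte form → C6 B4.
U+0910: 3-byte form → E0 A4 90.
Concatenated (22 bytes): EE BD 9C E2 87 BC 78 F2 A1 89 97 C4 8B F0 90 90 98 C6 B4 E0 A4 90.

EE BD 9C E2 87 BC 78 F2 A1 89 97 C4 8B F0 90 90 98 C6 B4 E0 A4 90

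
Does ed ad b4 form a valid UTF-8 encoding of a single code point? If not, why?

invalid (encodes a surrogate (U+D800–U+DFFF))

Structurally a 3-byte sequence; payload = 0xDB74.
But 0xDB74 is in U+D800–U+DFFF, the surrogate range. Surrogates are not Unicode scalar values and are forbidden in UTF-8.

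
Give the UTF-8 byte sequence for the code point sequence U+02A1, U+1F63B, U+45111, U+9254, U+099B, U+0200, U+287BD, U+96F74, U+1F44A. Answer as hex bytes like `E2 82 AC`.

U+02A1: 2-byte form → CA A1.
U+1F63B: 4-byte form → F0 9F 98 BB.
U+45111: 4-byte form → F1 85 84 91.
U+9254: 3-byte form → E9 89 94.
U+099B: 3-byte form → E0 A6 9B.
U+0200: 2-byte form → C8 80.
U+287BD: 4-byte form → F0 A8 9E BD.
U+96F74: 4-byte form → F2 96 BD B4.
U+1F44A: 4-byte form → F0 9F 91 8A.
Concatenated (30 bytes): CA A1 F0 9F 98 BB F1 85 84 91 E9 89 94 E0 A6 9B C8 80 F0 A8 9E BD F2 96 BD B4 F0 9F 91 8A.

CA A1 F0 9F 98 BB F1 85 84 91 E9 89 94 E0 A6 9B C8 80 F0 A8 9E BD F2 96 BD B4 F0 9F 91 8A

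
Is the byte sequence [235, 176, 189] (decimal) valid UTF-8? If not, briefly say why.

Leading byte 0xEB = 11101011 → 3-byte form.
Continuation bytes 0xB0=10110000, 0xBD=10111101 all match 10xxxxxx.
Decoded value 0xBC3D is ≥ 0x800 (shortest form) and not a surrogate.

valid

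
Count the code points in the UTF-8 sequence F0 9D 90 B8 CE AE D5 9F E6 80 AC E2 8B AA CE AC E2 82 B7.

Byte at offset 0: 0xF0 = 11110000 → 4-byte char (#1). Advance 4.
Byte at offset 4: 0xCE = 11001110 → 2-byte char (#2). Advance 2.
Byte at offset 6: 0xD5 = 11010101 → 2-byte char (#3). Advance 2.
Byte at offset 8: 0xE6 = 11100110 → 3-byte char (#4). Advance 3.
Byte at offset 11: 0xE2 = 11100010 → 3-byte char (#5). Advance 3.
Byte at offset 14: 0xCE = 11001110 → 2-byte char (#6). Advance 2.
Byte at offset 16: 0xE2 = 11100010 → 3-byte char (#7). Advance 3.
Reached end at offset 19 after 7 code points.

7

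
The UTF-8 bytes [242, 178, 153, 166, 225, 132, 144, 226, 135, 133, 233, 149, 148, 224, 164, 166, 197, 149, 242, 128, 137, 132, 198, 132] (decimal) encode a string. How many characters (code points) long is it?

Byte at offset 0: 0xF2 = 11110010 → 4-byte char (#1). Advance 4.
Byte at offset 4: 0xE1 = 11100001 → 3-byte char (#2). Advance 3.
Byte at offset 7: 0xE2 = 11100010 → 3-byte char (#3). Advance 3.
Byte at offset 10: 0xE9 = 11101001 → 3-byte char (#4). Advance 3.
Byte at offset 13: 0xE0 = 11100000 → 3-byte char (#5). Advance 3.
Byte at offset 16: 0xC5 = 11000101 → 2-byte char (#6). Advance 2.
Byte at offset 18: 0xF2 = 11110010 → 4-byte char (#7). Advance 4.
Byte at offset 22: 0xC6 = 11000110 → 2-byte char (#8). Advance 2.
Reached end at offset 24 after 8 code points.

8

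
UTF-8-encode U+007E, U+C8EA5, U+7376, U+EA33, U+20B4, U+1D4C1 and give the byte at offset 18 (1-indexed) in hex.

0x81

1-indexed offset 18 is 0-indexed offset 17.
U+007E → 1-byte form 7E at offsets 0–0.
U+C8EA5 → 4-byte form F3 88 BA A5 at offsets 1–4.
U+7376 → 3-byte form E7 8D B6 at offsets 5–7.
U+EA33 → 3-byte form EE A8 B3 at offsets 8–10.
U+20B4 → 3-byte form E2 82 B4 at offsets 11–13.
U+1D4C1 → 4-byte form F0 9D 93 81 at offsets 14–17.
Offset 17 falls in char 6's range; it's byte 4 of F0 9D 93 81 = 0x81.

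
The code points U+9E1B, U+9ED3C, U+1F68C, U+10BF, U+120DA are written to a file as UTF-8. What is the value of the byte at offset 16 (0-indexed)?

0x83

U+9E1B → 3-byte form E9 B8 9B at offsets 0–2.
U+9ED3C → 4-byte form F2 9E B4 BC at offsets 3–6.
U+1F68C → 4-byte form F0 9F 9A 8C at offsets 7–10.
U+10BF → 3-byte form E1 82 BF at offsets 11–13.
U+120DA → 4-byte form F0 92 83 9A at offsets 14–17.
Offset 16 falls in char 5's range; it's byte 3 of F0 92 83 9A = 0x83.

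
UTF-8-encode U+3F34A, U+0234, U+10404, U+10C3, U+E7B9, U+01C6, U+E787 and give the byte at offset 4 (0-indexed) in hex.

U+3F34A → 4-byte form F0 BF 8D 8A at offsets 0–3.
U+0234 → 2-byte form C8 B4 at offsets 4–5.
Offset 4 falls in char 2's range; it's byte 1 of C8 B4 = 0xC8.

0xC8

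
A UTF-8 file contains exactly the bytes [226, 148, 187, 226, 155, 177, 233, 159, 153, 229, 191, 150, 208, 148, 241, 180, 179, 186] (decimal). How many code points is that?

Byte at offset 0: 0xE2 = 11100010 → 3-byte char (#1). Advance 3.
Byte at offset 3: 0xE2 = 11100010 → 3-byte char (#2). Advance 3.
Byte at offset 6: 0xE9 = 11101001 → 3-byte char (#3). Advance 3.
Byte at offset 9: 0xE5 = 11100101 → 3-byte char (#4). Advance 3.
Byte at offset 12: 0xD0 = 11010000 → 2-byte char (#5). Advance 2.
Byte at offset 14: 0xF1 = 11110001 → 4-byte char (#6). Advance 4.
Reached end at offset 18 after 6 code points.

6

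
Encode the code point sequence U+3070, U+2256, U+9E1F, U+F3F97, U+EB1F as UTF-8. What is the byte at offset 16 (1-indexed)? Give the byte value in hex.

1-indexed offset 16 is 0-indexed offset 15.
U+3070 → 3-byte form E3 81 B0 at offsets 0–2.
U+2256 → 3-byte form E2 89 96 at offsets 3–5.
U+9E1F → 3-byte form E9 B8 9F at offsets 6–8.
U+F3F97 → 4-byte form F3 B3 BE 97 at offsets 9–12.
U+EB1F → 3-byte form EE AC 9F at offsets 13–15.
Offset 15 falls in char 5's range; it's byte 3 of EE AC 9F = 0x9F.

0x9F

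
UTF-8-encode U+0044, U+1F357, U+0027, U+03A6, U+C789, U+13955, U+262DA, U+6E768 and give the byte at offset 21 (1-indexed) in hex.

1-indexed offset 21 is 0-indexed offset 20.
U+0044 → 1-byte form 44 at offsets 0–0.
U+1F357 → 4-byte form F0 9F 8D 97 at offsets 1–4.
U+0027 → 1-byte form 27 at offsets 5–5.
U+03A6 → 2-byte form CE A6 at offsets 6–7.
U+C789 → 3-byte form EC 9E 89 at offsets 8–10.
U+13955 → 4-byte form F0 93 A5 95 at offsets 11–14.
U+262DA → 4-byte form F0 A6 8B 9A at offsets 15–18.
U+6E768 → 4-byte form F1 AE 9D A8 at offsets 19–22.
Offset 20 falls in char 8's range; it's byte 2 of F1 AE 9D A8 = 0xAE.

0xAE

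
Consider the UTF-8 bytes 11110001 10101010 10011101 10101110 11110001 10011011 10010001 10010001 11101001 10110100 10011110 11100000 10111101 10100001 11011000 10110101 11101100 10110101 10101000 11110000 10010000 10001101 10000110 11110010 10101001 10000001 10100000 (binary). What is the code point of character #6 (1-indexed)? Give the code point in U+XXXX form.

U+CD68

Offset 0: leading byte 0xF1 = 11110001 → 4-byte char #1 = F1 AA 9D AE.
Offset 4: leading byte 0xF1 = 11110001 → 4-byte char #2 = F1 9B 91 91.
Offset 8: leading byte 0xE9 = 11101001 → 3-byte char #3 = E9 B4 9E.
Offset 11: leading byte 0xE0 = 11100000 → 3-byte char #4 = E0 BD A1.
Offset 14: leading byte 0xD8 = 11011000 → 2-byte char #5 = D8 B5.
Offset 16: leading byte 0xEC = 11101100 → 3-byte char #6 = EC B5 A8.
Leading byte 0xEC = 11101100 matches 1110xxxx → 3-byte sequence.
Byte 1: 0xEC = 11101100, payload 1100 (4 bits).
Byte 2: 0xB5 = 10110101 (10xxxxxx ✓), payload 110101.
Byte 3: 0xA8 = 10101000 (10xxxxxx ✓), payload 101000.
Concatenate: 1100110101101000 = 0xCD68 (16 bits → U+CD68).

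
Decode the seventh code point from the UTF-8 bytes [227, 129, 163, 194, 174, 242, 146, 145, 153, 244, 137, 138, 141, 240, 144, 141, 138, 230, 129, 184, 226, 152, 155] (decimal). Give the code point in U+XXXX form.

U+261B

Offset 0: leading byte 0xE3 = 11100011 → 3-byte char #1 = E3 81 A3.
Offset 3: leading byte 0xC2 = 11000010 → 2-byte char #2 = C2 AE.
Offset 5: leading byte 0xF2 = 11110010 → 4-byte char #3 = F2 92 91 99.
Offset 9: leading byte 0xF4 = 11110100 → 4-byte char #4 = F4 89 8A 8D.
Offset 13: leading byte 0xF0 = 11110000 → 4-byte char #5 = F0 90 8D 8A.
Offset 17: leading byte 0xE6 = 11100110 → 3-byte char #6 = E6 81 B8.
Offset 20: leading byte 0xE2 = 11100010 → 3-byte char #7 = E2 98 9B.
Leading byte 0xE2 = 11100010 matches 1110xxxx → 3-byte sequence.
Byte 1: 0xE2 = 11100010, payload 0010 (4 bits).
Byte 2: 0x98 = 10011000 (10xxxxxx ✓), payload 011000.
Byte 3: 0x9B = 10011011 (10xxxxxx ✓), payload 011011.
Concatenate: 0010011000011011 = 0x261B (16 bits → U+261B).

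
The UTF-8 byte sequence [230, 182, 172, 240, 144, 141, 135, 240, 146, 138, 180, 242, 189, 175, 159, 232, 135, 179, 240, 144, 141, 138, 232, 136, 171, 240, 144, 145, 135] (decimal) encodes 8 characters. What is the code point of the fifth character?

U+81F3

Offset 0: leading byte 0xE6 = 11100110 → 3-byte char #1 = E6 B6 AC.
Offset 3: leading byte 0xF0 = 11110000 → 4-byte char #2 = F0 90 8D 87.
Offset 7: leading byte 0xF0 = 11110000 → 4-byte char #3 = F0 92 8A B4.
Offset 11: leading byte 0xF2 = 11110010 → 4-byte char #4 = F2 BD AF 9F.
Offset 15: leading byte 0xE8 = 11101000 → 3-byte char #5 = E8 87 B3.
Leading byte 0xE8 = 11101000 matches 1110xxxx → 3-byte sequence.
Byte 1: 0xE8 = 11101000, payload 1000 (4 bits).
Byte 2: 0x87 = 10000111 (10xxxxxx ✓), payload 000111.
Byte 3: 0xB3 = 10110011 (10xxxxxx ✓), payload 110011.
Concatenate: 1000000111110011 = 0x81F3 (16 bits → U+81F3).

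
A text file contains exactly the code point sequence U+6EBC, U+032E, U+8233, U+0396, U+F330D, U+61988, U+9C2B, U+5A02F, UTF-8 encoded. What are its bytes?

E6 BA BC CC AE E8 88 B3 CE 96 F3 B3 8C 8D F1 A1 A6 88 E9 B0 AB F1 9A 80 AF

U+6EBC: 3-byte form → E6 BA BC.
U+032E: 2-byte form → CC AE.
U+8233: 3-byte form → E8 88 B3.
U+0396: 2-byte form → CE 96.
U+F330D: 4-byte form → F3 B3 8C 8D.
U+61988: 4-byte form → F1 A1 A6 88.
U+9C2B: 3-byte form → E9 B0 AB.
U+5A02F: 4-byte form → F1 9A 80 AF.
Concatenated (25 bytes): E6 BA BC CC AE E8 88 B3 CE 96 F3 B3 8C 8D F1 A1 A6 88 E9 B0 AB F1 9A 80 AF.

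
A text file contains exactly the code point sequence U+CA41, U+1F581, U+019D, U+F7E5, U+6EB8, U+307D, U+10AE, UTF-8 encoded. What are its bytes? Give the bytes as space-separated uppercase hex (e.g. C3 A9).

U+CA41: 3-byte form → EC A9 81.
U+1F581: 4-byte form → F0 9F 96 81.
U+019D: 2-byte form → C6 9D.
U+F7E5: 3-byte form → EF 9F A5.
U+6EB8: 3-byte form → E6 BA B8.
U+307D: 3-byte form → E3 81 BD.
U+10AE: 3-byte form → E1 82 AE.
Concatenated (21 bytes): EC A9 81 F0 9F 96 81 C6 9D EF 9F A5 E6 BA B8 E3 81 BD E1 82 AE.

EC A9 81 F0 9F 96 81 C6 9D EF 9F A5 E6 BA B8 E3 81 BD E1 82 AE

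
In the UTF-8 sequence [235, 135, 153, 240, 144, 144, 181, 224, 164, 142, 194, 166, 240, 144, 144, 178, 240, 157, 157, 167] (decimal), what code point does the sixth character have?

Offset 0: leading byte 0xEB = 11101011 → 3-byte char #1 = EB 87 99.
Offset 3: leading byte 0xF0 = 11110000 → 4-byte char #2 = F0 90 90 B5.
Offset 7: leading byte 0xE0 = 11100000 → 3-byte char #3 = E0 A4 8E.
Offset 10: leading byte 0xC2 = 11000010 → 2-byte char #4 = C2 A6.
Offset 12: leading byte 0xF0 = 11110000 → 4-byte char #5 = F0 90 90 B2.
Offset 16: leading byte 0xF0 = 11110000 → 4-byte char #6 = F0 9D 9D A7.
Leading byte 0xF0 = 11110000 matches 11110xxx → 4-byte sequence.
Byte 1: 0xF0 = 11110000, payload 000 (3 bits).
Byte 2: 0x9D = 10011101 (10xxxxxx ✓), payload 011101.
Byte 3: 0x9D = 10011101 (10xxxxxx ✓), payload 011101.
Byte 4: 0xA7 = 10100111 (10xxxxxx ✓), payload 100111.
Concatenate: 000011101011101100111 = 0x1D767 (21 bits → U+1D767).

U+1D767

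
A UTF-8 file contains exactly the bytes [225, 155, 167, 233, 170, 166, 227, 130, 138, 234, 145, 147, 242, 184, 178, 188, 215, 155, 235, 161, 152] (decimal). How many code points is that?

Byte at offset 0: 0xE1 = 11100001 → 3-byte char (#1). Advance 3.
Byte at offset 3: 0xE9 = 11101001 → 3-byte char (#2). Advance 3.
Byte at offset 6: 0xE3 = 11100011 → 3-byte char (#3). Advance 3.
Byte at offset 9: 0xEA = 11101010 → 3-byte char (#4). Advance 3.
Byte at offset 12: 0xF2 = 11110010 → 4-byte char (#5). Advance 4.
Byte at offset 16: 0xD7 = 11010111 → 2-byte char (#6). Advance 2.
Byte at offset 18: 0xEB = 11101011 → 3-byte char (#7). Advance 3.
Reached end at offset 21 after 7 code points.

7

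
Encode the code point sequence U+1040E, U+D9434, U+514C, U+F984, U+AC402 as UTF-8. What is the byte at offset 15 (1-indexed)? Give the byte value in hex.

1-indexed offset 15 is 0-indexed offset 14.
U+1040E → 4-byte form F0 90 90 8E at offsets 0–3.
U+D9434 → 4-byte form F3 99 90 B4 at offsets 4–7.
U+514C → 3-byte form E5 85 8C at offsets 8–10.
U+F984 → 3-byte form EF A6 84 at offsets 11–13.
U+AC402 → 4-byte form F2 AC 90 82 at offsets 14–17.
Offset 14 falls in char 5's range; it's byte 1 of F2 AC 90 82 = 0xF2.

0xF2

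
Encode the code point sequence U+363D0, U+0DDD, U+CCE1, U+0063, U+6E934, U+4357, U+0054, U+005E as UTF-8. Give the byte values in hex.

F0 B6 8F 90 E0 B7 9D EC B3 A1 63 F1 AE A4 B4 E4 8D 97 54 5E

U+363D0: 4-byte form → F0 B6 8F 90.
U+0DDD: 3-byte form → E0 B7 9D.
U+CCE1: 3-byte form → EC B3 A1.
U+0063: 1-byte form → 63.
U+6E934: 4-byte form → F1 AE A4 B4.
U+4357: 3-byte form → E4 8D 97.
U+0054: 1-byte form → 54.
U+005E: 1-byte form → 5E.
Concatenated (20 bytes): F0 B6 8F 90 E0 B7 9D EC B3 A1 63 F1 AE A4 B4 E4 8D 97 54 5E.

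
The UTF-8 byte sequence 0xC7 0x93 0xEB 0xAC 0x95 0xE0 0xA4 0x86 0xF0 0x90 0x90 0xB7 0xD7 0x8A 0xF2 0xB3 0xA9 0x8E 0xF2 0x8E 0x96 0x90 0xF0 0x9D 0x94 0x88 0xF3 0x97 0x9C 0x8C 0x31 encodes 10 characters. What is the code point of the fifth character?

U+05CA

Offset 0: leading byte 0xC7 = 11000111 → 2-byte char #1 = C7 93.
Offset 2: leading byte 0xEB = 11101011 → 3-byte char #2 = EB AC 95.
Offset 5: leading byte 0xE0 = 11100000 → 3-byte char #3 = E0 A4 86.
Offset 8: leading byte 0xF0 = 11110000 → 4-byte char #4 = F0 90 90 B7.
Offset 12: leading byte 0xD7 = 11010111 → 2-byte char #5 = D7 8A.
Leading byte 0xD7 = 11010111 matches 110xxxxx → 2-byte sequence.
Byte 1: 0xD7 = 11010111, payload 10111 (5 bits).
Byte 2: 0x8A = 10001010 (10xxxxxx ✓), payload 001010.
Concatenate: 10111001010 = 0x5CA (11 bits → U+05CA).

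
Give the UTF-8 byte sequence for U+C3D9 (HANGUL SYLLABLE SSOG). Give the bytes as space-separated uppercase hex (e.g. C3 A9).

EC 8F 99

U+C3D9 = 0xC3D9 = 50137 decimal. In range U+0800–U+FFFF → 3-byte form: 1110xxxx 10xxxxxx 10xxxxxx.
Binary (16 bits): 1100001111011001.
Split 4+6+6: 1100 | 001111 | 011001.
Byte 1: 11101100 = 0xEC.
Byte 2: 10001111 = 0x8F.
Byte 3: 10011001 = 0x99.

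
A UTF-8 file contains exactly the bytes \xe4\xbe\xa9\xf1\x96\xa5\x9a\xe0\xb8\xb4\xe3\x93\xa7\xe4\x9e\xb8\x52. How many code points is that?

6

Byte at offset 0: 0xE4 = 11100100 → 3-byte char (#1). Advance 3.
Byte at offset 3: 0xF1 = 11110001 → 4-byte char (#2). Advance 4.
Byte at offset 7: 0xE0 = 11100000 → 3-byte char (#3). Advance 3.
Byte at offset 10: 0xE3 = 11100011 → 3-byte char (#4). Advance 3.
Byte at offset 13: 0xE4 = 11100100 → 3-byte char (#5). Advance 3.
Byte at offset 16: 0x52 = 01010010 → 1-byte char (#6). Advance 1.
Reached end at offset 17 after 6 code points.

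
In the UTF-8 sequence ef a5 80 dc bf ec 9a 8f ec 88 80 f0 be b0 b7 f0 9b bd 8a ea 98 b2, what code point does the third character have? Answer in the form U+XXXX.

U+C68F

Offset 0: leading byte 0xEF = 11101111 → 3-byte char #1 = EF A5 80.
Offset 3: leading byte 0xDC = 11011100 → 2-byte char #2 = DC BF.
Offset 5: leading byte 0xEC = 11101100 → 3-byte char #3 = EC 9A 8F.
Leading byte 0xEC = 11101100 matches 1110xxxx → 3-byte sequence.
Byte 1: 0xEC = 11101100, payload 1100 (4 bits).
Byte 2: 0x9A = 10011010 (10xxxxxx ✓), payload 011010.
Byte 3: 0x8F = 10001111 (10xxxxxx ✓), payload 001111.
Concatenate: 1100011010001111 = 0xC68F (16 bits → U+C68F).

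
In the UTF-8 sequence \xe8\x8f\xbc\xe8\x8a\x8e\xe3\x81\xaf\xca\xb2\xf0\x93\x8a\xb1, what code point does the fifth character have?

Offset 0: leading byte 0xE8 = 11101000 → 3-byte char #1 = E8 8F BC.
Offset 3: leading byte 0xE8 = 11101000 → 3-byte char #2 = E8 8A 8E.
Offset 6: leading byte 0xE3 = 11100011 → 3-byte char #3 = E3 81 AF.
Offset 9: leading byte 0xCA = 11001010 → 2-byte char #4 = CA B2.
Offset 11: leading byte 0xF0 = 11110000 → 4-byte char #5 = F0 93 8A B1.
Leading byte 0xF0 = 11110000 matches 11110xxx → 4-byte sequence.
Byte 1: 0xF0 = 11110000, payload 000 (3 bits).
Byte 2: 0x93 = 10010011 (10xxxxxx ✓), payload 010011.
Byte 3: 0x8A = 10001010 (10xxxxxx ✓), payload 001010.
Byte 4: 0xB1 = 10110001 (10xxxxxx ✓), payload 110001.
Concatenate: 000010011001010110001 = 0x132B1 (21 bits → U+132B1).

U+132B1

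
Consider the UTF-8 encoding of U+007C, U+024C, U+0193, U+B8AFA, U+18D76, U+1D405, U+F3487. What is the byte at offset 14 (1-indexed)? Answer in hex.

0xF0

1-indexed offset 14 is 0-indexed offset 13.
U+007C → 1-byte form 7C at offsets 0–0.
U+024C → 2-byte form C9 8C at offsets 1–2.
U+0193 → 2-byte form C6 93 at offsets 3–4.
U+B8AFA → 4-byte form F2 B8 AB BA at offsets 5–8.
U+18D76 → 4-byte form F0 98 B5 B6 at offsets 9–12.
U+1D405 → 4-byte form F0 9D 90 85 at offsets 13–16.
Offset 13 falls in char 6's range; it's byte 1 of F0 9D 90 85 = 0xF0.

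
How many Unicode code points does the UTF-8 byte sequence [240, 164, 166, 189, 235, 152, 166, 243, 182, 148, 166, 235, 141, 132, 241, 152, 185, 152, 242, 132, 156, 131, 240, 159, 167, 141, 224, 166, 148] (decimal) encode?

Byte at offset 0: 0xF0 = 11110000 → 4-byte char (#1). Advance 4.
Byte at offset 4: 0xEB = 11101011 → 3-byte char (#2). Advance 3.
Byte at offset 7: 0xF3 = 11110011 → 4-byte char (#3). Advance 4.
Byte at offset 11: 0xEB = 11101011 → 3-byte char (#4). Advance 3.
Byte at offset 14: 0xF1 = 11110001 → 4-byte char (#5). Advance 4.
Byte at offset 18: 0xF2 = 11110010 → 4-byte char (#6). Advance 4.
Byte at offset 22: 0xF0 = 11110000 → 4-byte char (#7). Advance 4.
Byte at offset 26: 0xE0 = 11100000 → 3-byte char (#8). Advance 3.
Reached end at offset 29 after 8 code points.

8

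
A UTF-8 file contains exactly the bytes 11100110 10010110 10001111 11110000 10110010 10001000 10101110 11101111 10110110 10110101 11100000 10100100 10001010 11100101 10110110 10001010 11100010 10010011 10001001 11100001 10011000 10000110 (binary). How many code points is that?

7

Byte at offset 0: 0xE6 = 11100110 → 3-byte char (#1). Advance 3.
Byte at offset 3: 0xF0 = 11110000 → 4-byte char (#2). Advance 4.
Byte at offset 7: 0xEF = 11101111 → 3-byte char (#3). Advance 3.
Byte at offset 10: 0xE0 = 11100000 → 3-byte char (#4). Advance 3.
Byte at offset 13: 0xE5 = 11100101 → 3-byte char (#5). Advance 3.
Byte at offset 16: 0xE2 = 11100010 → 3-byte char (#6). Advance 3.
Byte at offset 19: 0xE1 = 11100001 → 3-byte char (#7). Advance 3.
Reached end at offset 22 after 7 code points.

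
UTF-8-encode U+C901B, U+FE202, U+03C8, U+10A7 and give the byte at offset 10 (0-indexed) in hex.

U+C901B → 4-byte form F3 89 80 9B at offsets 0–3.
U+FE202 → 4-byte form F3 BE 88 82 at offsets 4–7.
U+03C8 → 2-byte form CF 88 at offsets 8–9.
U+10A7 → 3-byte form E1 82 A7 at offsets 10–12.
Offset 10 falls in char 4's range; it's byte 1 of E1 82 A7 = 0xE1.

0xE1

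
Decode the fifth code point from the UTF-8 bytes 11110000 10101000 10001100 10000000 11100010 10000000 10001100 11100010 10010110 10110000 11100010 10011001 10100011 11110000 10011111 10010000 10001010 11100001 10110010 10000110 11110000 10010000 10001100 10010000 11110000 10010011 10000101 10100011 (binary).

U+1F40A

Offset 0: leading byte 0xF0 = 11110000 → 4-byte char #1 = F0 A8 8C 80.
Offset 4: leading byte 0xE2 = 11100010 → 3-byte char #2 = E2 80 8C.
Offset 7: leading byte 0xE2 = 11100010 → 3-byte char #3 = E2 96 B0.
Offset 10: leading byte 0xE2 = 11100010 → 3-byte char #4 = E2 99 A3.
Offset 13: leading byte 0xF0 = 11110000 → 4-byte char #5 = F0 9F 90 8A.
Leading byte 0xF0 = 11110000 matches 11110xxx → 4-byte sequence.
Byte 1: 0xF0 = 11110000, payload 000 (3 bits).
Byte 2: 0x9F = 10011111 (10xxxxxx ✓), payload 011111.
Byte 3: 0x90 = 10010000 (10xxxxxx ✓), payload 010000.
Byte 4: 0x8A = 10001010 (10xxxxxx ✓), payload 001010.
Concatenate: 000011111010000001010 = 0x1F40A (21 bits → U+1F40A).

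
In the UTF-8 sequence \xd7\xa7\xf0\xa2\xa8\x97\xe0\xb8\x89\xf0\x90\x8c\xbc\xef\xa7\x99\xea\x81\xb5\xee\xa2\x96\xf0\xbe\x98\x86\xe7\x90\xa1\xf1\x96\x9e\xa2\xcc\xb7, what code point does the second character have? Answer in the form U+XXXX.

Offset 0: leading byte 0xD7 = 11010111 → 2-byte char #1 = D7 A7.
Offset 2: leading byte 0xF0 = 11110000 → 4-byte char #2 = F0 A2 A8 97.
Leading byte 0xF0 = 11110000 matches 11110xxx → 4-byte sequence.
Byte 1: 0xF0 = 11110000, payload 000 (3 bits).
Byte 2: 0xA2 = 10100010 (10xxxxxx ✓), payload 100010.
Byte 3: 0xA8 = 10101000 (10xxxxxx ✓), payload 101000.
Byte 4: 0x97 = 10010111 (10xxxxxx ✓), payload 010111.
Concatenate: 000100010101000010111 = 0x22A17 (21 bits → U+22A17).

U+22A17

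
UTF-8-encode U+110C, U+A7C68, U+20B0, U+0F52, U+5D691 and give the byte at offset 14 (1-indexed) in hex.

1-indexed offset 14 is 0-indexed offset 13.
U+110C → 3-byte form E1 84 8C at offsets 0–2.
U+A7C68 → 4-byte form F2 A7 B1 A8 at offsets 3–6.
U+20B0 → 3-byte form E2 82 B0 at offsets 7–9.
U+0F52 → 3-byte form E0 BD 92 at offsets 10–12.
U+5D691 → 4-byte form F1 9D 9A 91 at offsets 13–16.
Offset 13 falls in char 5's range; it's byte 1 of F1 9D 9A 91 = 0xF1.

0xF1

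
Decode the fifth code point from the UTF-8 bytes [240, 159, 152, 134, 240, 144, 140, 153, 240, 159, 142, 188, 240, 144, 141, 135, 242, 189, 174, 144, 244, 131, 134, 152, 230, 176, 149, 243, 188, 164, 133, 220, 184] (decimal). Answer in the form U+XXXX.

Offset 0: leading byte 0xF0 = 11110000 → 4-byte char #1 = F0 9F 98 86.
Offset 4: leading byte 0xF0 = 11110000 → 4-byte char #2 = F0 90 8C 99.
Offset 8: leading byte 0xF0 = 11110000 → 4-byte char #3 = F0 9F 8E BC.
Offset 12: leading byte 0xF0 = 11110000 → 4-byte char #4 = F0 90 8D 87.
Offset 16: leading byte 0xF2 = 11110010 → 4-byte char #5 = F2 BD AE 90.
Leading byte 0xF2 = 11110010 matches 11110xxx → 4-byte sequence.
Byte 1: 0xF2 = 11110010, payload 010 (3 bits).
Byte 2: 0xBD = 10111101 (10xxxxxx ✓), payload 111101.
Byte 3: 0xAE = 10101110 (10xxxxxx ✓), payload 101110.
Byte 4: 0x90 = 10010000 (10xxxxxx ✓), payload 010000.
Concatenate: 010111101101110010000 = 0xBDB90 (21 bits → U+BDB90).

U+BDB90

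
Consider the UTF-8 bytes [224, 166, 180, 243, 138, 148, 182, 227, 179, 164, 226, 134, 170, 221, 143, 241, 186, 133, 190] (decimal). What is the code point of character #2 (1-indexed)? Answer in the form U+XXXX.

Offset 0: leading byte 0xE0 = 11100000 → 3-byte char #1 = E0 A6 B4.
Offset 3: leading byte 0xF3 = 11110011 → 4-byte char #2 = F3 8A 94 B6.
Leading byte 0xF3 = 11110011 matches 11110xxx → 4-byte sequence.
Byte 1: 0xF3 = 11110011, payload 011 (3 bits).
Byte 2: 0x8A = 10001010 (10xxxxxx ✓), payload 001010.
Byte 3: 0x94 = 10010100 (10xxxxxx ✓), payload 010100.
Byte 4: 0xB6 = 10110110 (10xxxxxx ✓), payload 110110.
Concatenate: 011001010010100110110 = 0xCA536 (21 bits → U+CA536).

U+CA536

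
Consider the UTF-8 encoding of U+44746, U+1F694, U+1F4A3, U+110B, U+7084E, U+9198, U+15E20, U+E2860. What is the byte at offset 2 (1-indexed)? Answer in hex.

1-indexed offset 2 is 0-indexed offset 1.
U+44746 → 4-byte form F1 84 9D 86 at offsets 0–3.
Offset 1 falls in char 1's range; it's byte 2 of F1 84 9D 86 = 0x84.

0x84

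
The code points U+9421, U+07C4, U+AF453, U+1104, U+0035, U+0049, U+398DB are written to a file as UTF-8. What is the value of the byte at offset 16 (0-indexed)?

U+9421 → 3-byte form E9 90 A1 at offsets 0–2.
U+07C4 → 2-byte form DF 84 at offsets 3–4.
U+AF453 → 4-byte form F2 AF 91 93 at offsets 5–8.
U+1104 → 3-byte form E1 84 84 at offsets 9–11.
U+0035 → 1-byte form 35 at offsets 12–12.
U+0049 → 1-byte form 49 at offsets 13–13.
U+398DB → 4-byte form F0 B9 A3 9B at offsets 14–17.
Offset 16 falls in char 7's range; it's byte 3 of F0 B9 A3 9B = 0xA3.

0xA3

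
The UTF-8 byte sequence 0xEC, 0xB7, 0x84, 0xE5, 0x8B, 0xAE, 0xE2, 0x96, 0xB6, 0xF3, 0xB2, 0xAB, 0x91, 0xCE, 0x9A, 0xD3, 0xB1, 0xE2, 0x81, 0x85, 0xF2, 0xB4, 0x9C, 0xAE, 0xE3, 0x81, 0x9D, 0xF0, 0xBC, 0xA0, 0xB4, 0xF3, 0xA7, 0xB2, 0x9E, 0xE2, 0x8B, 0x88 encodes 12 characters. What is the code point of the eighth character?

Offset 0: leading byte 0xEC = 11101100 → 3-byte char #1 = EC B7 84.
Offset 3: leading byte 0xE5 = 11100101 → 3-byte char #2 = E5 8B AE.
Offset 6: leading byte 0xE2 = 11100010 → 3-byte char #3 = E2 96 B6.
Offset 9: leading byte 0xF3 = 11110011 → 4-byte char #4 = F3 B2 AB 91.
Offset 13: leading byte 0xCE = 11001110 → 2-byte char #5 = CE 9A.
Offset 15: leading byte 0xD3 = 11010011 → 2-byte char #6 = D3 B1.
Offset 17: leading byte 0xE2 = 11100010 → 3-byte char #7 = E2 81 85.
Offset 20: leading byte 0xF2 = 11110010 → 4-byte char #8 = F2 B4 9C AE.
Leading byte 0xF2 = 11110010 matches 11110xxx → 4-byte sequence.
Byte 1: 0xF2 = 11110010, payload 010 (3 bits).
Byte 2: 0xB4 = 10110100 (10xxxxxx ✓), payload 110100.
Byte 3: 0x9C = 10011100 (10xxxxxx ✓), payload 011100.
Byte 4: 0xAE = 10101110 (10xxxxxx ✓), payload 101110.
Concatenate: 010110100011100101110 = 0xB472E (21 bits → U+B472E).

U+B472E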